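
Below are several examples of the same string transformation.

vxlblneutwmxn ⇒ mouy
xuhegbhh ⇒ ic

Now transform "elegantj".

fo

Rule — shift every letter 1 place forward in the alphabet (wrapping around), then keep one character in every 3, starting at position 3 (positions 3rd, 6th, 9th, ...).
On "elegantj": the first step gives "fmfhbouk", and the second then gives "fo".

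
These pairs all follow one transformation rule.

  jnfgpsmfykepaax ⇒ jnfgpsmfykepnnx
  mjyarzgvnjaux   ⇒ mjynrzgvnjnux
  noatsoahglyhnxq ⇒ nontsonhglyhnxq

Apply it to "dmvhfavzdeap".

Rule — replace every "a" with "n".
Applying that to "dmvhfavzdeap" gives "dmvhfnvzdenp".

dmvhfnvzdenp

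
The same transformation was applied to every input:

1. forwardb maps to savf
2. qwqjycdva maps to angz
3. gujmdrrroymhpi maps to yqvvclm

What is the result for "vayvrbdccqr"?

In each case the input is transformed by: shift every letter 4 places forward in the alphabet (wrapping around), then keep every other character starting from the second (positions 2nd, 4th, 6th, ...).
"vayvrbdccqr" → "zeczvfhgguv" → "ezfgu".
(Check on "forwardb": → "jsvaevhf" → "savf" ✓)

ezfgu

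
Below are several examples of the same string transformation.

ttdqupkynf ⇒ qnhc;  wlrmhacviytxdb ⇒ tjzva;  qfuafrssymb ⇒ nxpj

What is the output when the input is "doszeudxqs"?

awap

The pattern: keep one character in every 3, starting at position 1 (positions 1st, 4th, 7th, ...), then shift every letter 3 places backward in the alphabet (wrapping around).
So "doszeudxqs" becomes "awap".
(Check on "ttdqupkynf": → "tqkf" → "qnhc" ✓)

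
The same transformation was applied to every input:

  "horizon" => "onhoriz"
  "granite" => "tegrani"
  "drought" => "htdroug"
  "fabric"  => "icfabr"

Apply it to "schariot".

What's happening: move the last 2 characters to the front (rotate right by 2).
Applying that to "schariot" gives "otschari".

otschari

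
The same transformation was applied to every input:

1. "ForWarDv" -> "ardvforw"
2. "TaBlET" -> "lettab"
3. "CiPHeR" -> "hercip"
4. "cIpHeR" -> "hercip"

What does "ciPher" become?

hercip

What's happening: swap the front and back halves of the string, then convert every letter to lowercase.
Working it through for "ciPher": intermediate "herciP", final "hercip".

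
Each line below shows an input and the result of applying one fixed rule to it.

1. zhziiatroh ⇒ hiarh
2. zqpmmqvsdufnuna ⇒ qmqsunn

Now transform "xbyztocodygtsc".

The pattern: keep every other character starting from the second (positions 2nd, 4th, 6th, ...).
So "xbyztocodygtsc" becomes "bzooytc".

bzooytc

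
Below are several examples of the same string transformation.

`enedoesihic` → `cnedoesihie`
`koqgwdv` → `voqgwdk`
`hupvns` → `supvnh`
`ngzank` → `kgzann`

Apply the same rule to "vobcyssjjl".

The transformation: swap the first and last characters.
For "vobcyssjjl" the result is "lobcyssjjv".

lobcyssjjv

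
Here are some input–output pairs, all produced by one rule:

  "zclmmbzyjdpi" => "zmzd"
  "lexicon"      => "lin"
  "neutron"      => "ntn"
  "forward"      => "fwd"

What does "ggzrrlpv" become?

grp

What's happening: keep one character in every 3, starting at position 1 (positions 1st, 4th, 7th, ...).
On "ggzrrlpv" that produces "grp".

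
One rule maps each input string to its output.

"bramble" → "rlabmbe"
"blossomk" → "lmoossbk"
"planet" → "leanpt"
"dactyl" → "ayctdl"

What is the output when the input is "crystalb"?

rlyastcb

In each case the input is transformed by: take characters alternately from the front and the back (1st, last, 2nd, 2nd-last, ...), then move the first 2 characters to the end (rotate left by 2).
On "crystalb": the first step gives "cbrlyast", and the second then gives "rlyastcb".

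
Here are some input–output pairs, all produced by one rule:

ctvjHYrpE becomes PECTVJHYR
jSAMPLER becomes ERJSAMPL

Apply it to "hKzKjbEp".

EPHKZKJB

What's happening: move the last 2 characters to the front (rotate right by 2), then convert every letter to uppercase.
Doing the same to "hKzKjbEp": "EPHKZKJB".
(Check on "jSAMPLER": → "ERjSAMPL" → "ERJSAMPL" ✓)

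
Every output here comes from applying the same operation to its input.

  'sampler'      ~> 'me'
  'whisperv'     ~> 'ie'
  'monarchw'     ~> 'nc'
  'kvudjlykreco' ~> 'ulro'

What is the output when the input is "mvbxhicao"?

bio

Looking at the pairs, the operation is to keep one character in every 3, starting at position 3 (positions 3rd, 6th, 9th, ...).
For "mvbxhicao" the result is "bio".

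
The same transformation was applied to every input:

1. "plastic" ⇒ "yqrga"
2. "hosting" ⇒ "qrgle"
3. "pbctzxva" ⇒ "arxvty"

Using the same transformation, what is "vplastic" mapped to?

The transformation: delete the first 2 characters, then shift every letter 2 places backward in the alphabet (wrapping around).
For "vplastic", step one produces "lastic"; step two turns that into "jyqrga".
(Check on "hosting": → "sting" → "qrgle" ✓)

jyqrga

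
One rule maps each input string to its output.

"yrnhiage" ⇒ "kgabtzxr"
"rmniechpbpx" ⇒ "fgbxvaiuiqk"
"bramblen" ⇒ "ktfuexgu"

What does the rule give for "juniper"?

What's happening: move the first character to the end, then shift every letter 7 places backward in the alphabet (wrapping around).
Starting from "juniper": after the first operation, "uniperj"; after the second, "ngbixkc".
(Check on "bramblen": → "ramblenb" → "ktfuexgu" ✓)

ngbixkc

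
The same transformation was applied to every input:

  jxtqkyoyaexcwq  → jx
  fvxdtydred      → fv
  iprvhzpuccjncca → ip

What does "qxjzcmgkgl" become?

Looking at the pairs, the operation is to keep only the first 2 characters.
On "qxjzcmgkgl" that produces "qx".

qx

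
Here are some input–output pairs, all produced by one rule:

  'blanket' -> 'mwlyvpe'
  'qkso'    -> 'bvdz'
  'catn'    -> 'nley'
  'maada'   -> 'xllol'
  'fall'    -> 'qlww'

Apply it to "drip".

Rule — shift every letter 11 places forward in the alphabet (wrapping around).
For "drip" the result is "octa".

octa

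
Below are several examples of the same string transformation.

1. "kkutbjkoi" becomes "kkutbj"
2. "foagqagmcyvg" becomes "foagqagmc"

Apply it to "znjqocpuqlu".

Looking at the pairs, the operation is to delete the last 3 characters.
Applying that to "znjqocpuqlu" gives "znjqocpu".

znjqocpu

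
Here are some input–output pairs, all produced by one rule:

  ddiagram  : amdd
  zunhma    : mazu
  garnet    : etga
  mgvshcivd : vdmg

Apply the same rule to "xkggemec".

ecxk

Each output is the input with this applied: move the last 2 characters to the front (rotate right by 2), then keep only the first 4 characters.
So "xkggemec" becomes "ecxk".
(Check on "zunhma": → "mazunh" → "mazu" ✓)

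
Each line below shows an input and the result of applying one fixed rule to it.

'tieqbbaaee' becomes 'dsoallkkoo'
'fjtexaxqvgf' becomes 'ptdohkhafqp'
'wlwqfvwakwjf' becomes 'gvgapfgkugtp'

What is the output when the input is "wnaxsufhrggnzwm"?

Looking at the pairs, the operation is to shift every letter 10 places forward in the alphabet (wrapping around).
Applying that to "wnaxsufhrggnzwm" gives "gxkhceprbqqxjgw".

gxkhceprbqqxjgw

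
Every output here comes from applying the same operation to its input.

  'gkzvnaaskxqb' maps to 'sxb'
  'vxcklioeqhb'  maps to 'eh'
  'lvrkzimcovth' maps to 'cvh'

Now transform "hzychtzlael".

le

The transformation: keep every other character starting from the second (positions 2nd, 4th, 6th, ...), then delete the first 3 characters.
Doing the same to "hzychtzlael": "le".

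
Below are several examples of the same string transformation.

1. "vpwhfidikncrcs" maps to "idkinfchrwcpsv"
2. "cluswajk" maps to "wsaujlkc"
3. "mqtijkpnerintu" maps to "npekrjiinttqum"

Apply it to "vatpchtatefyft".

In each case the input is transformed by: swap the front and back halves of the string, then take characters alternately from the front and the back (1st, last, 2nd, 2nd-last, ...).
"vatpchtatefyft" → "atefyftvatpcht" → "atthecfpytfatv".

atthecfpytfatv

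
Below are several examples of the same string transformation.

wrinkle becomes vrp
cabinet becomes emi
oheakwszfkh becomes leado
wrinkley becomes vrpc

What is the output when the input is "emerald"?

qvp

Looking at the pairs, the operation is to keep every other character starting from the second (positions 2nd, 4th, 6th, ...), then shift every letter 4 places forward in the alphabet (wrapping around).
On "emerald": the first step gives "mrl", and the second then gives "qvp".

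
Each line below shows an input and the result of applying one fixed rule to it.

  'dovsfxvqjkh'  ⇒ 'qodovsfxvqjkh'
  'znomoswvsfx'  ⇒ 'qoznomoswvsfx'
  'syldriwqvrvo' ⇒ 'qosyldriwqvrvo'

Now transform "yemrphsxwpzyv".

What's happening: prepend "qo".
For "yemrphsxwpzyv" the result is "qoyemrphsxwpzyv".

qoyemrphsxwpzyv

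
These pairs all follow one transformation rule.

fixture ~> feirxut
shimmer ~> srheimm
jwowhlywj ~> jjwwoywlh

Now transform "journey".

Each output is the input with this applied: take characters alternately from the front and the back (1st, last, 2nd, 2nd-last, ...).
Doing the same to "journey": "jyoeunr".

jyoeunr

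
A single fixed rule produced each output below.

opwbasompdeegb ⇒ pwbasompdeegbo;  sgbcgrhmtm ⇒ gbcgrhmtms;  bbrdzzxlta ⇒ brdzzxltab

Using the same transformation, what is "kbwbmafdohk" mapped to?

bwbmafdohkk

The transformation: move the first character to the end.
Applying that to "kbwbmafdohk" gives "bwbmafdohkk".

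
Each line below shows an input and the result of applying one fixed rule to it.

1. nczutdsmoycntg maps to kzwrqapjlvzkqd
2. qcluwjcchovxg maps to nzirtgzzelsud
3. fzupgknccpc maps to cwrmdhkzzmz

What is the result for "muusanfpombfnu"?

jrrpxkcmljyckr

Looking at the pairs, the operation is to shift every letter 3 places backward in the alphabet (wrapping around).
Applying that to "muusanfpombfnu" gives "jrrpxkcmljyckr".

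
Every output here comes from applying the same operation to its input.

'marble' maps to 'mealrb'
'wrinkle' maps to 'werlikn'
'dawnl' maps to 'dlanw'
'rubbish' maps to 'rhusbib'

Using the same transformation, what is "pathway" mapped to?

Rule — take characters alternately from the front and the back (1st, last, 2nd, 2nd-last, ...).
So "pathway" becomes "pyaatwh".

pyaatwh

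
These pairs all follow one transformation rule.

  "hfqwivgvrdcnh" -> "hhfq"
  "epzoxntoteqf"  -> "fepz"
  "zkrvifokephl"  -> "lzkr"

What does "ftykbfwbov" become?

Each output is the input with this applied: move the last character to the front, then keep only the first 4 characters.
Applying that to "ftykbfwbov" gives "vfty".

vfty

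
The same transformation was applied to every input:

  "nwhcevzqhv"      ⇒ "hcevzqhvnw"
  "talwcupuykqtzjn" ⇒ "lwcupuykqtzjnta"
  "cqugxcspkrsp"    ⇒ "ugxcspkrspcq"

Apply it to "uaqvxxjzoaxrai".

What's happening: move the first 2 characters to the end (rotate left by 2).
On "uaqvxxjzoaxrai" that produces "qvxxjzoaxraiua".

qvxxjzoaxraiua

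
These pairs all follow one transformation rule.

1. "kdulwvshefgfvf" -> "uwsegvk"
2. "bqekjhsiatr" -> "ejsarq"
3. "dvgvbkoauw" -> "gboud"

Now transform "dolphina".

lhnd

Looking at the pairs, the operation is to move the first 2 characters to the end (rotate left by 2), then keep every other character starting from the first (positions 1st, 3rd, 5th, ...).
"dolphina" → "lphinado" → "lhnd".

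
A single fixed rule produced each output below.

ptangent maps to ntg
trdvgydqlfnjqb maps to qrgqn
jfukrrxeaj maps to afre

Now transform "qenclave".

The transformation: move the last 2 characters to the front (rotate right by 2), then keep one character in every 3, starting at position 1 (positions 1st, 4th, 7th, ...).
Starting from "qenclave": after the first operation, "veqencla"; after the second, "vel".

vel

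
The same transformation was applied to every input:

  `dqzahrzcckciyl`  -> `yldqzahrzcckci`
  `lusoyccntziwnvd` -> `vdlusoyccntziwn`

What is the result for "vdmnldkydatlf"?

lfvdmnldkydat

The rule is to move the last 2 characters to the front (rotate right by 2).
For "vdmnldkydatlf" the result is "lfvdmnldkydat".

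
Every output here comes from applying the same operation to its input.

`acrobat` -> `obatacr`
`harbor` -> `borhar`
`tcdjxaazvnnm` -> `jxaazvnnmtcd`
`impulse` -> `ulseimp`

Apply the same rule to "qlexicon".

xiconqle

In each case the input is transformed by: move the first 3 characters to the end (rotate left by 3).
"qlexicon" → "xiconqle".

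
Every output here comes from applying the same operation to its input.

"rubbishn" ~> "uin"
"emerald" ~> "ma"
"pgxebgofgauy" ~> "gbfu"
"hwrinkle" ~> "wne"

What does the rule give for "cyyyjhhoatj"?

What's happening: keep one character in every 3, starting at position 2 (positions 2nd, 5th, 8th, ...).
Applying that to "cyyyjhhoatj" gives "yjoj".

yjoj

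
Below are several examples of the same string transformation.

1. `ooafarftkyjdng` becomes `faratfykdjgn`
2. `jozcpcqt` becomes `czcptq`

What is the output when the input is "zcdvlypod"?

Looking at the pairs, the operation is to swap each adjacent pair of characters (1↔2, 3↔4, ...), then delete the first 2 characters.
Applying both steps to "zcdvlypod": "czvdylopd", then "vdylopd".

vdylopd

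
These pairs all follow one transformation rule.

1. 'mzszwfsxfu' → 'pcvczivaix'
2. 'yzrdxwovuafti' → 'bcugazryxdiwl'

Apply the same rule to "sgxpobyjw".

Rule — shift every letter 3 places forward in the alphabet (wrapping around).
Doing the same to "sgxpobyjw": "vjasrebmz".

vjasrebmz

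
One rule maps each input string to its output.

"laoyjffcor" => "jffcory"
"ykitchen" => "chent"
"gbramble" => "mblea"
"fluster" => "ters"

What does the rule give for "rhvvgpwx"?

gpwxv

Looking at the pairs, the operation is to delete the first 3 characters, then move the first character to the end.
For "rhvvgpwx", step one produces "vgpwx"; step two turns that into "gpwxv".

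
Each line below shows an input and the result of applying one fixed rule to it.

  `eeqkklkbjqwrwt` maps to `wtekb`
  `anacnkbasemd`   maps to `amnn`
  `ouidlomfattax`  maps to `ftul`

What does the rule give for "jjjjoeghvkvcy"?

Looking at the pairs, the operation is to keep one character in every 3, starting at position 2 (positions 2nd, 5th, 8th, ...), then move the last 2 characters to the front (rotate right by 2).
Applying both steps to "jjjjoeghvkvcy": "johv", then "hvjo".

hvjo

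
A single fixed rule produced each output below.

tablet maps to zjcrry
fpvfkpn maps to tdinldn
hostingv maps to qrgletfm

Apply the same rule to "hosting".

In each case the input is transformed by: move the first 2 characters to the end (rotate left by 2), then shift every letter 2 places backward in the alphabet (wrapping around).
So "hosting" becomes "qrglefm".

qrglefm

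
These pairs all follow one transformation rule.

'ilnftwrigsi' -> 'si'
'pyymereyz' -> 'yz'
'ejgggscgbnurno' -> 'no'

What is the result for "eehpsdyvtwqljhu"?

hu

In each case the input is transformed by: keep only the last 2 characters.
For "eehpsdyvtwqljhu" the result is "hu".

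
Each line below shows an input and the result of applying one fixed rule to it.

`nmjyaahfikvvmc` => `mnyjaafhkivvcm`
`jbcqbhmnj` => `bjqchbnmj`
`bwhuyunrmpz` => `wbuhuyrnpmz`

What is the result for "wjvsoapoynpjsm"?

Each output is the input with this applied: swap each adjacent pair of characters (1↔2, 3↔4, ...).
"wjvsoapoynpjsm" → "jwsvaoopnyjpms".

jwsvaoopnyjpms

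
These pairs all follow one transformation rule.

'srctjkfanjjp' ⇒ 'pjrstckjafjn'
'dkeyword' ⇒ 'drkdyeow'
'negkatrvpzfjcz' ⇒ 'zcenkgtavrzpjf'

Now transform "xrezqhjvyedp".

pdrxzehqvjey

The rule is to move the last 2 characters to the front (rotate right by 2), then swap each adjacent pair of characters (1↔2, 3↔4, ...).
On "xrezqhjvyedp": the first step gives "dpxrezqhjvye", and the second then gives "pdrxzehqvjey".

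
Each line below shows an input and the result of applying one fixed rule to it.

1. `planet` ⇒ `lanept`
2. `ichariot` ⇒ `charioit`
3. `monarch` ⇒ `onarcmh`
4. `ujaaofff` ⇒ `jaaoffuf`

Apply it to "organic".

rganioc

The pattern: swap the first and last characters, then move the first character to the end.
On "organic": the first step gives "crganio", and the second then gives "rganioc".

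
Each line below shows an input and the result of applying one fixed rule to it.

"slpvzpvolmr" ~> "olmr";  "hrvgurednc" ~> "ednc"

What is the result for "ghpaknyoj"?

nyoj

The transformation: keep only the last 4 characters.
So "ghpaknyoj" becomes "nyoj".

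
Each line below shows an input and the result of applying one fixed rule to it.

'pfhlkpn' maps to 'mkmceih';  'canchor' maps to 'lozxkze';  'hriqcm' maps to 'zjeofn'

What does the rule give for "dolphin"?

Looking at the pairs, the operation is to shift every letter 3 places backward in the alphabet (wrapping around), then move the last 2 characters to the front (rotate right by 2).
Doing the same to "dolphin": "fkalime".
(Check on "hriqcm": → "eofnzj" → "zjeofn" ✓)

fkalime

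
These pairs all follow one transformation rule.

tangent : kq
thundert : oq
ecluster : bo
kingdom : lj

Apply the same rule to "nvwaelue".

The transformation: shift every letter 3 places backward in the alphabet (wrapping around), then keep only the last 2 characters.
For "nvwaelue", step one produces "kstxbirb"; step two turns that into "rb".

rb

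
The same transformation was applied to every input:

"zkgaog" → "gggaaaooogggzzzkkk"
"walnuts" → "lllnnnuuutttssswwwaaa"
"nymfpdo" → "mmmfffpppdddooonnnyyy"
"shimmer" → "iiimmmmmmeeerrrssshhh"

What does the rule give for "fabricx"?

bbbrrriiicccxxxfffaaa

Looking at the pairs, the operation is to move the first 2 characters to the end (rotate left by 2), then repeat every character 3 times.
For "fabricx", step one produces "bricxfa"; step two turns that into "bbbrrriiicccxxxfffaaa".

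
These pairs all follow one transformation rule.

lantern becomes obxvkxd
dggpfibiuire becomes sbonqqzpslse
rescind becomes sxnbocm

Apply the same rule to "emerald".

kvnowob

Rule — shift every letter 10 places forward in the alphabet (wrapping around), then move the last 3 characters to the front (rotate right by 3).
Starting from "emerald": after the first operation, "owobkvn"; after the second, "kvnowob".
(Check on "rescind": → "bocmsxn" → "sxnbocm" ✓)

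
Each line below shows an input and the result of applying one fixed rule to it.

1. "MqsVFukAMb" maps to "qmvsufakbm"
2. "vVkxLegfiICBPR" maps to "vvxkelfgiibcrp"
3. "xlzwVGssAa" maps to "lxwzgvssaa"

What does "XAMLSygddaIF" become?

axlmysdgadfi

Each output is the input with this applied: swap each adjacent pair of characters (1↔2, 3↔4, ...), then convert every letter to lowercase.
"XAMLSygddaIF" → "axlmysdgadfi".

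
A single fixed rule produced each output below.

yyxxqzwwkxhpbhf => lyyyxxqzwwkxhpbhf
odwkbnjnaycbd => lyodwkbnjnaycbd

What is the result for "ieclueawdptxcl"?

lyieclueawdptxcl

The transformation: prepend "ly".
So "ieclueawdptxcl" becomes "lyieclueawdptxcl".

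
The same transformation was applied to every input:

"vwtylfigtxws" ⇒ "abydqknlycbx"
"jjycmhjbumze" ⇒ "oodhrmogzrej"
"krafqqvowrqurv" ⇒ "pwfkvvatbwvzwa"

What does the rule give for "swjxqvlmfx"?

The rule is to shift every letter 5 places forward in the alphabet (wrapping around).
On "swjxqvlmfx" that produces "xbocvaqrkc".

xbocvaqrkc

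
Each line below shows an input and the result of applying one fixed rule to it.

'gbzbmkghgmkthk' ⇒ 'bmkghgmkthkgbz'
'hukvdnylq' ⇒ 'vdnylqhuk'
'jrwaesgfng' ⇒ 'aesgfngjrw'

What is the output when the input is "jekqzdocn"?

In each case the input is transformed by: move the first 3 characters to the end (rotate left by 3).
Doing the same to "jekqzdocn": "qzdocnjek".

qzdocnjek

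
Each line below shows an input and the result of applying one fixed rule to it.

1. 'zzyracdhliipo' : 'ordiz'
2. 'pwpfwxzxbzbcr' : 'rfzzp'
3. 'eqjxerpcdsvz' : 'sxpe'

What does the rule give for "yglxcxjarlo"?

lxjy

Looking at the pairs, the operation is to keep one character in every 3, starting at position 1 (positions 1st, 4th, 7th, ...), then swap the first and last characters.
Applying that to "yglxcxjarlo" gives "lxjy".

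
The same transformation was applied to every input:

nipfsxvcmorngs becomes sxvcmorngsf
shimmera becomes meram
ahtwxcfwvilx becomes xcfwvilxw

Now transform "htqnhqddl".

hqddln

Rule — delete the first 3 characters, then move the first character to the end.
For "htqnhqddl" the result is "hqddln".
(Check on "ahtwxcfwvilx": → "wxcfwvilx" → "xcfwvilxw" ✓)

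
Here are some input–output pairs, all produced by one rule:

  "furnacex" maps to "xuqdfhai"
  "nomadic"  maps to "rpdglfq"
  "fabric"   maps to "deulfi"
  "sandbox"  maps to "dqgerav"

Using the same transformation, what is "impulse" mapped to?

Looking at the pairs, the operation is to move the first character to the end, then shift every letter 3 places forward in the alphabet (wrapping around).
Starting from "impulse": after the first operation, "mpulsei"; after the second, "psxovhl".

psxovhl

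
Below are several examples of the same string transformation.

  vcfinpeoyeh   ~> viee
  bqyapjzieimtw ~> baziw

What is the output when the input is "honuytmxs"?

Each output is the input with this applied: keep one character in every 3, starting at position 1 (positions 1st, 4th, 7th, ...).
"honuytmxs" → "hum".

hum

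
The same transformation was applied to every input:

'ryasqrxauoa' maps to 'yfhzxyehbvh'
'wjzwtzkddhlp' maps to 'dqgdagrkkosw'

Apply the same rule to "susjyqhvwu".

The pattern: shift every letter 7 places forward in the alphabet (wrapping around).
For "susjyqhvwu" the result is "zbzqfxocdb".

zbzqfxocdb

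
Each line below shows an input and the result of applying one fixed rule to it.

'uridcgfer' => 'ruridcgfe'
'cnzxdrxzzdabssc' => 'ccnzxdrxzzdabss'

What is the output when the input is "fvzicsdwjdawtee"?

In each case the input is transformed by: move the last character to the front.
On "fvzicsdwjdawtee" that produces "efvzicsdwjdawte".

efvzicsdwjdawte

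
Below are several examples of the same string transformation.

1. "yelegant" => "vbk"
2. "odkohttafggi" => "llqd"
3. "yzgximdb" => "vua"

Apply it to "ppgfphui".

Rule — shift every letter 3 places backward in the alphabet (wrapping around), then keep one character in every 3, starting at position 1 (positions 1st, 4th, 7th, ...).
Starting from "ppgfphui": after the first operation, "mmdcmerf"; after the second, "mcr".
(Check on "yzgximdb": → "vwdufjay" → "vua" ✓)

mcr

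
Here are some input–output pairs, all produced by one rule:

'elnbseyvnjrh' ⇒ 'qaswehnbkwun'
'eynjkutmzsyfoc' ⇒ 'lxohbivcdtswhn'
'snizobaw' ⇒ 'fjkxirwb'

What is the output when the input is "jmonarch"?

qlajwxvs

Rule — reverse the string, then shift every letter 9 places forward in the alphabet (wrapping around).
So "jmonarch" becomes "qlajwxvs".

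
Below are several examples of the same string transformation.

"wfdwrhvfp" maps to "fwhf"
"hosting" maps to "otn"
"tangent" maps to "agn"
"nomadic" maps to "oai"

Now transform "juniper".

uie

What's happening: keep every other character starting from the second (positions 2nd, 4th, 6th, ...).
For "juniper" the result is "uie".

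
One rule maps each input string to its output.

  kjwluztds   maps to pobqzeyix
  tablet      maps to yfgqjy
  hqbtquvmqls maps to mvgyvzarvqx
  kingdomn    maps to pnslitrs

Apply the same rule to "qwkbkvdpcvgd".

Rule — shift every letter 5 places forward in the alphabet (wrapping around).
So "qwkbkvdpcvgd" becomes "vbpgpaiuhali".

vbpgpaiuhali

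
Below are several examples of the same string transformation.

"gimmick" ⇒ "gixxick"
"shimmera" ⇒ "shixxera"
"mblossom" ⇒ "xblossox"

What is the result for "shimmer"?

Looking at the pairs, the operation is to replace every "m" with "x".
"shimmer" → "shixxer".

shixxer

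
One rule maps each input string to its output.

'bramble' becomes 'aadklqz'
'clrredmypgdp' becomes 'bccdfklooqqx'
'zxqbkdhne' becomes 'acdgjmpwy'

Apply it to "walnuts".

The pattern: shift every letter 1 place backward in the alphabet (wrapping around), then sort the characters into alphabetical order.
On "walnuts": the first step gives "vzkmtsr", and the second then gives "kmrstvz".

kmrstvz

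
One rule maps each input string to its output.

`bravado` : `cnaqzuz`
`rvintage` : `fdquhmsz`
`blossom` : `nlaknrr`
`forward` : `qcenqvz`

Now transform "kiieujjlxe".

In each case the input is transformed by: shift every letter 1 place backward in the alphabet (wrapping around), then move the last 2 characters to the front (rotate right by 2).
"kiieujjlxe" → "wdjhhdtiik".

wdjhhdtiik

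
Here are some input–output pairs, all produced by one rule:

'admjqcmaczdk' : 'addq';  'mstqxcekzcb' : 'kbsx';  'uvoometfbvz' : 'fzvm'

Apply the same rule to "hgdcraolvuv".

lvgr

In each case the input is transformed by: keep one character in every 3, starting at position 2 (positions 2nd, 5th, 8th, ...), then move the first 2 characters to the end (rotate left by 2).
On "hgdcraolvuv": the first step gives "grlv", and the second then gives "lvgr".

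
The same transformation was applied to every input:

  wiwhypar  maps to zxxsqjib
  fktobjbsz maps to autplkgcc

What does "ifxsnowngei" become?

yxtpoojjhgf

What's happening: sort the characters into reverse alphabetical order, then shift every letter 1 place forward in the alphabet (wrapping around).
On "ifxsnowngei": the first step gives "xwsonniigfe", and the second then gives "yxtpoojjhgf".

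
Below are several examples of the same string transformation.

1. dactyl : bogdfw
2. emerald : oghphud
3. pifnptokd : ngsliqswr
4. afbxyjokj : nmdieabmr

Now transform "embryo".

brhpeu

The transformation: move the last 2 characters to the front (rotate right by 2), then shift every letter 3 places forward in the alphabet (wrapping around).
On "embryo": the first step gives "yoembr", and the second then gives "brhpeu".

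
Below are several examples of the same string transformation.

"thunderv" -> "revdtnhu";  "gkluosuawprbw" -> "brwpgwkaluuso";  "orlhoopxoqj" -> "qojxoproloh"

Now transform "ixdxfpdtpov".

The pattern: move the last 2 characters to the front (rotate right by 2), then take characters alternately from the front and the back (1st, last, 2nd, 2nd-last, ...).
Doing the same to "ixdxfpdtpov": "opvtidxpdfx".

opvtidxpdfx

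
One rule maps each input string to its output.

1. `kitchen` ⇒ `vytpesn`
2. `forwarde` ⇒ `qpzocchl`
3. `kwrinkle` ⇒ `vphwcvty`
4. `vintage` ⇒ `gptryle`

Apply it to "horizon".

The pattern: shift every letter 11 places forward in the alphabet (wrapping around), then take characters alternately from the front and the back (1st, last, 2nd, 2nd-last, ...).
"horizon" → "szctkzy" → "syzzckt".

syzzckt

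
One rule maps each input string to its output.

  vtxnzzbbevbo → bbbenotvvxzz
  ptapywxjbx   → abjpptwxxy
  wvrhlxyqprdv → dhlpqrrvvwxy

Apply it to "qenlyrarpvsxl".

aellnpqrrsvxy

Rule — sort the characters into alphabetical order.
So "qenlyrarpvsxl" becomes "aellnpqrrsvxy".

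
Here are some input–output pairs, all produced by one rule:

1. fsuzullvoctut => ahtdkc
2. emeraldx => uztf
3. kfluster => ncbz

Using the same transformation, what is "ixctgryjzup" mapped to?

fbzrc

What's happening: shift every letter 8 places forward in the alphabet (wrapping around), then keep every other character starting from the second (positions 2nd, 4th, 6th, ...).
Starting from "ixctgryjzup": after the first operation, "qfkbozgrhcx"; after the second, "fbzrc".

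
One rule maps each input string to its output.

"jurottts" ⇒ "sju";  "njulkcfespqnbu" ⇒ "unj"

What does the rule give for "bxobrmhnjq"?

qbx

Each output is the input with this applied: move the last character to the front, then keep only the first 3 characters.
Starting from "bxobrmhnjq": after the first operation, "qbxobrmhnj"; after the second, "qbx".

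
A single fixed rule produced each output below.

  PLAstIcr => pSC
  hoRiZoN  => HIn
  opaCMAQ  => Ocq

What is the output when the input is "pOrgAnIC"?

PGi

Looking at the pairs, the operation is to keep one character in every 3, starting at position 1 (positions 1st, 4th, 7th, ...), then flip the case of every letter.
Working it through for "pOrgAnIC": intermediate "pgI", final "PGi".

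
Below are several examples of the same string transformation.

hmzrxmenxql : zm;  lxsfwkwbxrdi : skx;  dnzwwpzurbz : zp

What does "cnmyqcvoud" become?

The rule is to delete the last 3 characters, then keep one character in every 3, starting at position 3 (positions 3rd, 6th, 9th, ...).
For "cnmyqcvoud", step one produces "cnmyqcv"; step two turns that into "mc".

mc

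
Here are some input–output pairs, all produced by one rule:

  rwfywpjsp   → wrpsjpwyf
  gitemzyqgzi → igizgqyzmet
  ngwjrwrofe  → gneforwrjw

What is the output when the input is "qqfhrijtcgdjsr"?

The pattern: reverse the string, then move the last 2 characters to the front (rotate right by 2).
On "qqfhrijtcgdjsr": the first step gives "rsjdgctjirhfqq", and the second then gives "qqrsjdgctjirhf".

qqrsjdgctjirhf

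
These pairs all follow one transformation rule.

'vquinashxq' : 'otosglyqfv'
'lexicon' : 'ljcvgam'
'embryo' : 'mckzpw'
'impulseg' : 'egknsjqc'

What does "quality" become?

wosyjgr

The pattern: move the last character to the front, then shift every letter 2 places backward in the alphabet (wrapping around).
Applying both steps to "quality": "yqualit", then "wosyjgr".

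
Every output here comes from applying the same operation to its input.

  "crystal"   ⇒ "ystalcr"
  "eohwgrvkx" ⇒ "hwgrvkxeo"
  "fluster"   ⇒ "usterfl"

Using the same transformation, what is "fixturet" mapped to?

The transformation: move the first 2 characters to the end (rotate left by 2).
On "fixturet" that produces "xturetfi".

xturetfi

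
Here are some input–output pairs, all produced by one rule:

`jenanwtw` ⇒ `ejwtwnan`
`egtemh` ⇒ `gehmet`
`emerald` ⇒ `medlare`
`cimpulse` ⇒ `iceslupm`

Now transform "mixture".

imerutx

The transformation: move the first 2 characters to the end (rotate left by 2), then reverse the string.
On "mixture": the first step gives "xturemi", and the second then gives "imerutx".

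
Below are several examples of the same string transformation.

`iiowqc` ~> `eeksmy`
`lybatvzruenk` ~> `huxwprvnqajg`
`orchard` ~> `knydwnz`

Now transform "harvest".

dwnraop

What's happening: shift every letter 4 places backward in the alphabet (wrapping around).
Applying that to "harvest" gives "dwnraop".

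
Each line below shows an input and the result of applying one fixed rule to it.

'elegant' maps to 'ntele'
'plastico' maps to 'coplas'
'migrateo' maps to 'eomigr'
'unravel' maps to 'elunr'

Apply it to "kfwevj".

vjkf

The rule is to move the last 2 characters to the front (rotate right by 2), then delete the last 2 characters.
"kfwevj" → "vjkfwe" → "vjkf".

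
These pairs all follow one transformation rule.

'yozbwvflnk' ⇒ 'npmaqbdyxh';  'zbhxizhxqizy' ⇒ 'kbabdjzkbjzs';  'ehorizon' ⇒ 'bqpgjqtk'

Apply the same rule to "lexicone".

qpgngzke

What's happening: move the last 3 characters to the front (rotate right by 3), then shift every letter 2 places forward in the alphabet (wrapping around).
Applying that to "lexicone" gives "qpgngzke".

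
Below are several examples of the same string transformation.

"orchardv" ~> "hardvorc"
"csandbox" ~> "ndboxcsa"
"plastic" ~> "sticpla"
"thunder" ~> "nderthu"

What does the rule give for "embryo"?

ryoemb

The transformation: move the first 3 characters to the end (rotate left by 3).
For "embryo" the result is "ryoemb".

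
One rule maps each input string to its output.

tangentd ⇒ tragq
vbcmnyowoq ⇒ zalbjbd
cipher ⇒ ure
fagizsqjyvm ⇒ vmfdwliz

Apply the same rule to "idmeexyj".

rrklw

In each case the input is transformed by: delete the first 3 characters, then shift every letter 13 places forward in the alphabet (wrapping around) — i.e. ROT13.
Starting from "idmeexyj": after the first operation, "eexyj"; after the second, "rrklw".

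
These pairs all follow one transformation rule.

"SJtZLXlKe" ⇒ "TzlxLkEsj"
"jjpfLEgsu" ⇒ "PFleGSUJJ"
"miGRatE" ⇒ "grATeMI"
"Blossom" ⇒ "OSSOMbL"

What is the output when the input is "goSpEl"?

Rule — move the first 2 characters to the end (rotate left by 2), then flip the case of every letter.
Starting from "goSpEl": after the first operation, "SpElgo"; after the second, "sPeLGO".

sPeLGO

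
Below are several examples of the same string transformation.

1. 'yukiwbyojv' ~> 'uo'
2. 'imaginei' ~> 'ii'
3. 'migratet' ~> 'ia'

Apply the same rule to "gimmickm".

The transformation: keep one character in every 3, starting at position 2 (positions 2nd, 5th, 8th, ...), then keep only the vowels.
Doing the same to "gimmickm": "ii".

ii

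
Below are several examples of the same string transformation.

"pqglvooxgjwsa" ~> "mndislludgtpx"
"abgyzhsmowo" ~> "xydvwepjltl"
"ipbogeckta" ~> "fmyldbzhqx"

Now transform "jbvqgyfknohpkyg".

Looking at the pairs, the operation is to shift every letter 3 places backward in the alphabet (wrapping around).
Doing the same to "jbvqgyfknohpkyg": "gysndvchklemhvd".

gysndvchklemhvd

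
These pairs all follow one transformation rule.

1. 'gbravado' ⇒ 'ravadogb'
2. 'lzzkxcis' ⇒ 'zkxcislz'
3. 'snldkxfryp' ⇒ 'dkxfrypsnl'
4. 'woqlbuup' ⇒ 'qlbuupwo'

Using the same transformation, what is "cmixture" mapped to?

The rule is to move the last 2 characters to the front (rotate right by 2), then swap the front and back halves of the string.
"cmixture" → "ixturecm".

ixturecm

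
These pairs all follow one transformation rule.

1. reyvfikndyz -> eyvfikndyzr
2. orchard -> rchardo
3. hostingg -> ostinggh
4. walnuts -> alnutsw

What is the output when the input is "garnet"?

arnetg

Looking at the pairs, the operation is to move the first character to the end.
For "garnet" the result is "arnetg".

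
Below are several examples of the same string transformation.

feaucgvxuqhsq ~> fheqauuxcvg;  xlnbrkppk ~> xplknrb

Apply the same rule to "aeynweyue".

ayeeywn

Rule — delete the last 2 characters, then take characters alternately from the front and the back (1st, last, 2nd, 2nd-last, ...).
On "aeynweyue": the first step gives "aeynwey", and the second then gives "ayeeywn".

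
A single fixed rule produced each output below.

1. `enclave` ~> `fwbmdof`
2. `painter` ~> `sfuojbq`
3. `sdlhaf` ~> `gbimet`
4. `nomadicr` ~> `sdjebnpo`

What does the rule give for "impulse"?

ftmvqnj

The transformation: shift every letter 1 place forward in the alphabet (wrapping around), then reverse the string.
Applying both steps to "impulse": "jnqvmtf", then "ftmvqnj".
(Check on "enclave": → "fodmbwf" → "fwbmdof" ✓)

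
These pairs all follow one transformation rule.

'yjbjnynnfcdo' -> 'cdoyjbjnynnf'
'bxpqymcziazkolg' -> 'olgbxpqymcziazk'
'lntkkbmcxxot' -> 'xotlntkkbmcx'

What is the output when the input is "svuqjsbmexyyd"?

The rule is to move the last 3 characters to the front (rotate right by 3).
Doing the same to "svuqjsbmexyyd": "yydsvuqjsbmex".

yydsvuqjsbmex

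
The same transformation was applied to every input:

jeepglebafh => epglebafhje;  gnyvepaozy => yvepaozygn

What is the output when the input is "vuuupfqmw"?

The pattern: move the first 2 characters to the end (rotate left by 2).
Applying that to "vuuupfqmw" gives "uupfqmwvu".

uupfqmwvu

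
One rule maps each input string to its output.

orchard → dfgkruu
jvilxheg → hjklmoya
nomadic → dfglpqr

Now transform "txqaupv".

Rule — sort the characters into alphabetical order, then shift every letter 3 places forward in the alphabet (wrapping around).
Doing the same to "txqaupv": "dstwxya".

dstwxya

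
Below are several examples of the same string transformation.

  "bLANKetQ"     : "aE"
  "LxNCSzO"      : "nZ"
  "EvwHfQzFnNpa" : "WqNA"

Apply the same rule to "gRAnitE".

aT

The pattern: keep one character in every 3, starting at position 3 (positions 3rd, 6th, 9th, ...), then flip the case of every letter.
For "gRAnitE", step one produces "At"; step two turns that into "aT".
(Check on "LxNCSzO": → "Nz" → "nZ" ✓)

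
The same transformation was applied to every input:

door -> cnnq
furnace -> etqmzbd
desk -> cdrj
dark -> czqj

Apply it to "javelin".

izudkhm

In each case the input is transformed by: shift every letter 1 place backward in the alphabet (wrapping around).
So "javelin" becomes "izudkhm".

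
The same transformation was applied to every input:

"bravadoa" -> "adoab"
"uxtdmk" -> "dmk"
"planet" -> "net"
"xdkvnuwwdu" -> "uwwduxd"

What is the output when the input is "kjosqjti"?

Each output is the input with this applied: swap the front and back halves of the string, then delete the last 3 characters.
Applying that to "kjosqjti" gives "qjtik".

qjtik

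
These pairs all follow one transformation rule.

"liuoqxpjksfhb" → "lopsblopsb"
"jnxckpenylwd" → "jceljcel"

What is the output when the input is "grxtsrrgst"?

What's happening: keep one character in every 3, starting at position 1 (positions 1st, 4th, 7th, ...), then write the whole string twice.
So "grxtsrrgst" becomes "gtrtgtrt".
(Check on "jnxckpenylwd": → "jcel" → "jceljcel" ✓)

gtrtgtrt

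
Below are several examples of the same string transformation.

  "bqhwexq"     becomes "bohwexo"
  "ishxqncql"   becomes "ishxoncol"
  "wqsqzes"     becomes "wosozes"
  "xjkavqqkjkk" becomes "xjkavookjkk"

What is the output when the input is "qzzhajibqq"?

The pattern: replace every "q" with "o".
Applying that to "qzzhajibqq" gives "ozzhajiboo".

ozzhajiboo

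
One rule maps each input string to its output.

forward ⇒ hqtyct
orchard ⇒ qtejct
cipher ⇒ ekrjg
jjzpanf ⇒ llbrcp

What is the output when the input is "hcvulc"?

Each output is the input with this applied: delete the last character, then shift every letter 2 places forward in the alphabet (wrapping around).
On "hcvulc": the first step gives "hcvul", and the second then gives "jexwn".
(Check on "jjzpanf": → "jjzpan" → "llbrcp" ✓)

jexwn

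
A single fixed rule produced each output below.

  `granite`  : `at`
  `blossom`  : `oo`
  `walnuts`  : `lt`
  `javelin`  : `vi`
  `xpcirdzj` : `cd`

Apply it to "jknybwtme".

nwe

The pattern: keep one character in every 3, starting at position 3 (positions 3rd, 6th, 9th, ...).
Doing the same to "jknybwtme": "nwe".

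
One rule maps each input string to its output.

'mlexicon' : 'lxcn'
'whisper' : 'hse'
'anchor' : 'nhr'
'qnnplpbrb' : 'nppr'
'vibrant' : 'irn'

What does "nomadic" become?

In each case the input is transformed by: keep every other character starting from the second (positions 2nd, 4th, 6th, ...).
For "nomadic" the result is "oai".

oai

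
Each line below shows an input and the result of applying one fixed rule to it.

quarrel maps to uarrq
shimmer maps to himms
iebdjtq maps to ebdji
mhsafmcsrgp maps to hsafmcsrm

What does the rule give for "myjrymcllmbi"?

Each output is the input with this applied: delete the last 2 characters, then move the first character to the end.
"myjrymcllmbi" → "myjrymcllm" → "yjrymcllmm".

yjrymcllmm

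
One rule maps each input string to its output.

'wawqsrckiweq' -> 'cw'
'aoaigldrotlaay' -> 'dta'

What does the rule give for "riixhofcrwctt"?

fwt

Looking at the pairs, the operation is to keep one character in every 3, starting at position 1 (positions 1st, 4th, 7th, ...), then delete the first 2 characters.
Starting from "riixhofcrwctt": after the first operation, "rxfwt"; after the second, "fwt".
(Check on "wawqsrckiweq": → "wqcw" → "cw" ✓)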